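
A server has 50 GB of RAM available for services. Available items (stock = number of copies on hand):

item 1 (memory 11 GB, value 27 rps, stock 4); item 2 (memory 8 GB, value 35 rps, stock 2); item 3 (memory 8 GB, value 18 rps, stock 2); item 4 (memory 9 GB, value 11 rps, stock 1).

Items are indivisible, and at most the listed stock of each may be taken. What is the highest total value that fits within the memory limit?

151 rps

Best selections within memory 50 and stock limits:
- 3×item 1 + 2×item 2: memory 49, value 151
- 2×item 1 + 2×item 2 + 1×item 3: memory 46, value 142
- 2×item 1 + 2×item 2 + 1×item 4: memory 47, value 135
- 3×item 1 + 1×item 2 + 1×item 3: memory 49, value 134
Best: 151 rps.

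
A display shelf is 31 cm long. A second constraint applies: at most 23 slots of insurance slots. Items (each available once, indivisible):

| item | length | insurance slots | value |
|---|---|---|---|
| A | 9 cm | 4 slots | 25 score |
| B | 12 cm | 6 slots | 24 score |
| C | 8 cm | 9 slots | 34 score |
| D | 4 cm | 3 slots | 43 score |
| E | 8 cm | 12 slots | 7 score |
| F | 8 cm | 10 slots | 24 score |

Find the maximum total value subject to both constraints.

Feasible sets respecting both limits:
- A+C+D: length 21, insurance slots 16, value 102
- B+C+D: length 24, insurance slots 18, value 101
- C+D+F: length 20, insurance slots 22, value 101
Best: 102 score.

102 score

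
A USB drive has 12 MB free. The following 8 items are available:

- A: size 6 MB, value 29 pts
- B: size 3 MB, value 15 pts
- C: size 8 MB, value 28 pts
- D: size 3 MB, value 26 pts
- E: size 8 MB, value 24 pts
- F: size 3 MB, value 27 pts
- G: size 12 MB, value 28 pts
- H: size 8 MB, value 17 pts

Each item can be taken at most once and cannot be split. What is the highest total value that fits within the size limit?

Check high-value combinations within 12 MB:
- A+D+F: size 6+3+3=12, value 29+26+27=82
- A+B+F: size 6+3+3=12, value 29+15+27=71
- A+B+D: size 6+3+3=12, value 29+15+26=70
- B+D+F: size 3+3+3=9, value 15+26+27=68
- A+F: size 6+3=9, value 29+27=56
Best: 82 pts.

82 pts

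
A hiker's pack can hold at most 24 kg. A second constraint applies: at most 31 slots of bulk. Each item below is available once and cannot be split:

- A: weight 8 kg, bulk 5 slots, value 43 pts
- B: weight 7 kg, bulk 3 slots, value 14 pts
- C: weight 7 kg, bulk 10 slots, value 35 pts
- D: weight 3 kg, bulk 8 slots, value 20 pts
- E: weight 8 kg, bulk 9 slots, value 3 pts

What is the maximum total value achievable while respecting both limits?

Feasible sets respecting both limits:
- A+C+D: weight 18, bulk 23, value 98
- A+B+C: weight 22, bulk 18, value 92
- A+C+E: weight 23, bulk 24, value 81
- A+C: weight 15, bulk 15, value 78
Best: 98 pts.

98 pts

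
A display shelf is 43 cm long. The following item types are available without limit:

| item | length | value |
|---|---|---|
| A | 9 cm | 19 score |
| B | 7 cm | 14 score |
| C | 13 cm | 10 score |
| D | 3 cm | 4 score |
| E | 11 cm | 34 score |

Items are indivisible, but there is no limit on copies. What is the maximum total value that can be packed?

121 score

Best value-per-unit is E at 34/11; filling with it alone gives 3×34 = 102.
Optimal mix: 1×A + 3×E → length 42, value 121.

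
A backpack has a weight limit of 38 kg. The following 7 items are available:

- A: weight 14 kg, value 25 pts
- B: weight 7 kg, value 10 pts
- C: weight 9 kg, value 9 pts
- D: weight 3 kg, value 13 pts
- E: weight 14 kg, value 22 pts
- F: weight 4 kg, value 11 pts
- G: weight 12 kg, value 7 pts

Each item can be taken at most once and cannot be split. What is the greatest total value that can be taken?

This is a 0/1 knapsack; check combinations near the capacity.
- A+D+E+F: weight 14+3+14+4=35, value 25+13+22+11=71
- A+B+D+E: weight 14+7+3+14=38, value 25+10+13+22=70
- A+B+C+D+F: weight 14+7+9+3+4=37, value 25+10+9+13+11=68
- B+C+D+E+F: weight 7+9+3+14+4=37, value 10+9+13+22+11=65
- A+D+E: weight 14+3+14=31, value 25+13+22=60
Best: 71 pts.

71 pts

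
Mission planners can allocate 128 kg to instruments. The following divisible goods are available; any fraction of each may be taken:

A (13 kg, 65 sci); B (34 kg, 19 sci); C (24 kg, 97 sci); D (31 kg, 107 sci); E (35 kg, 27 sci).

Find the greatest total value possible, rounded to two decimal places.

Take in order of value per unit:
- A (65/13 per unit): all 13 → value 65, running total 65.00
- C (97/24 per unit): all 24 → value 97, running total 162.00
- D (107/31 per unit): all 31 → value 107, running total 269.00
- E (27/35 per unit): all 35 → value 27, running total 296.00
- B (19/34 per unit): 25 of 34 → value 25×19/34 = 13.9706, running total 309.97
Total 309.97.

309.97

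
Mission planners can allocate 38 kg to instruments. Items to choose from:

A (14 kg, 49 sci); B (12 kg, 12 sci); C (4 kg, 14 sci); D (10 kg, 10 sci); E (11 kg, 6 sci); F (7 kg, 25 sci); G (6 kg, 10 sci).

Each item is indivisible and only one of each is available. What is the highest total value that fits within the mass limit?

This is a 0/1 knapsack; check combinations near the capacity.
- A+B+C+F: mass 14+12+4+7=37, value 49+12+14+25=100
- A+C+F+G: mass 14+4+7+6=31, value 49+14+25+10=98
- A+C+D+F: mass 14+4+10+7=35, value 49+14+10+25=98
- A+C+E+F: mass 14+4+11+7=36, value 49+14+6+25=94
- A+D+F+G: mass 14+10+7+6=37, value 49+10+25+10=94
Best: 100 sci.

100 sci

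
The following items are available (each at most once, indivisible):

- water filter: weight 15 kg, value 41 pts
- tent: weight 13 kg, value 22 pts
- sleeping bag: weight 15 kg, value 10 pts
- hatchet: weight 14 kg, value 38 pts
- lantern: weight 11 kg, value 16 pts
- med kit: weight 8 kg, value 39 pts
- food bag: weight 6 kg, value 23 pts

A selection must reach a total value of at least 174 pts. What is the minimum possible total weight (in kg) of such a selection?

Subsets with value ≥ 174, sorted by total weight:
- water filter+tent+hatchet+lantern+med kit+food bag: weight 67, value 179
- water filter+tent+sleeping bag+hatchet+lantern+med kit+food bag: weight 82, value 189
Minimum weight: 67 kg.

67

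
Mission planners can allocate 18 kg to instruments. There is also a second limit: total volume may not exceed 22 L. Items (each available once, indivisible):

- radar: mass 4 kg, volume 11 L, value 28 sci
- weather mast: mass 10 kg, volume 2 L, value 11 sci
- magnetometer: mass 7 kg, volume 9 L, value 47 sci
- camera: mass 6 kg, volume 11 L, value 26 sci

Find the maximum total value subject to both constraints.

Feasible sets respecting both limits:
- radar+magnetometer: mass 11, volume 20, value 75
- magnetometer+camera: mass 13, volume 20, value 73
- weather mast+magnetometer: mass 17, volume 11, value 58
Best: 75 sci.

75 sci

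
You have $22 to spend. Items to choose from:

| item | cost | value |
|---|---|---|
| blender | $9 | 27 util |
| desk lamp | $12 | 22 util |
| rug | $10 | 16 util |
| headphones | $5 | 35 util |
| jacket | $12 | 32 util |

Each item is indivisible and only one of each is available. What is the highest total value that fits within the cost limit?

67 util

Check high-value combinations within $22:
- headphones+jacket: cost 5+12=17, value 35+32=67
- blender+headphones: cost 9+5=14, value 27+35=62
- blender+jacket: cost 9+12=21, value 27+32=59
Best: 67 util.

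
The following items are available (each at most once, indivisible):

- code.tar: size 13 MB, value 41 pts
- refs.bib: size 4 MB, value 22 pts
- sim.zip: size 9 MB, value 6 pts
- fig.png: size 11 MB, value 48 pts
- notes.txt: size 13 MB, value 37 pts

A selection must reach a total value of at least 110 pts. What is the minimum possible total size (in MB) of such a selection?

28

Subsets with value ≥ 110, sorted by total size:
- code.tar+refs.bib+fig.png: size 28, value 111
- code.tar+fig.png+notes.txt: size 37, value 126
Minimum size: 28 MB.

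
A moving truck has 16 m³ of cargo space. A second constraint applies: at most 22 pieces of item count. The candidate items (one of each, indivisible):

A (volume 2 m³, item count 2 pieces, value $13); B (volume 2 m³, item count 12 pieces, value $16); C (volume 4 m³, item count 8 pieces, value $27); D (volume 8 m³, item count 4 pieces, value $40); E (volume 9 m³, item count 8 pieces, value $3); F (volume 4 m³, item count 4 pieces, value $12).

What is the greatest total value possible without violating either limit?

Feasible sets respecting both limits:
- A+B+D+F: volume 16, item count 22, value 81
- A+C+D: volume 14, item count 14, value 80
- C+D+F: volume 16, item count 16, value 79
Best: $81.

$81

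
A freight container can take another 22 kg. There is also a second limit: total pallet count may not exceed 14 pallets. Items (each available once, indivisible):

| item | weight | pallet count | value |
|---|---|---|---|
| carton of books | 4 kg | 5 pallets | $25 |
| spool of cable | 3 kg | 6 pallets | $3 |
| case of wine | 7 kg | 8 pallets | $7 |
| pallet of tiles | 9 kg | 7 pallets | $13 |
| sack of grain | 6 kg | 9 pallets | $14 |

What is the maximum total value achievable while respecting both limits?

Feasible sets respecting both limits:
- carton of books+sack of grain: weight 10, pallet count 14, value 39
- carton of books+pallet of tiles: weight 13, pallet count 12, value 38
- carton of books+case of wine: weight 11, pallet count 13, value 32
Best: $39.

$39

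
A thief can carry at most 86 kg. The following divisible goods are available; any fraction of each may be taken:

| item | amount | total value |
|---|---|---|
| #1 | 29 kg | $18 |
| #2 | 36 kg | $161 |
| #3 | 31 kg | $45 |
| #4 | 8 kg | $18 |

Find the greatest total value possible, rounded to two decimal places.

230.83

Take in order of value per unit:
- #2 (161/36 per unit): all 36 → value 161, running total 161.00
- #4 (18/8 per unit): all 8 → value 18, running total 179.00
- #3 (45/31 per unit): all 31 → value 45, running total 224.00
- #1 (18/29 per unit): 11 of 29 → value 11×18/29 = 6.8276, running total 230.83
Total 230.83.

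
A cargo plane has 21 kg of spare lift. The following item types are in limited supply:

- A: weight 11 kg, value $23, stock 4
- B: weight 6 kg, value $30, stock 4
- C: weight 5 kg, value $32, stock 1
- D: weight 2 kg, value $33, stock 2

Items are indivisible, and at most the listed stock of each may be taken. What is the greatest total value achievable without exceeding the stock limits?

$158

Best selections within weight 21 and stock limits:
- 2×B + 1×C + 2×D: weight 21, value 158
- 1×B + 1×C + 2×D: weight 15, value 128
Best: $158.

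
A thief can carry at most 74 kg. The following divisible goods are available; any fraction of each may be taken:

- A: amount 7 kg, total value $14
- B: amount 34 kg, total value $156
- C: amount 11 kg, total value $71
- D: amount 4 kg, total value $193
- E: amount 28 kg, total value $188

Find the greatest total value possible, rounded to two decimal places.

Take in order of value per unit:
- D (193/4 per unit): all 4 → value 193, running total 193.00
- E (188/28 per unit): all 28 → value 188, running total 381.00
- C (71/11 per unit): all 11 → value 71, running total 452.00
- B (156/34 per unit): 31 of 34 → value 31×156/34 = 142.2353, running total 594.24
Total 594.24.

594.24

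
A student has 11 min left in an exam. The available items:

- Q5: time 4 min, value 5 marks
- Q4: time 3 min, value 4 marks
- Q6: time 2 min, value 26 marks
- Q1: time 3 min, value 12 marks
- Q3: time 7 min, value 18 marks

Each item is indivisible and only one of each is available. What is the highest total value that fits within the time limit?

This is a 0/1 knapsack; check combinations near the capacity.
- Q6+Q3: time 2+7=9, value 26+18=44
- Q5+Q6+Q1: time 4+2+3=9, value 5+26+12=43
- Q4+Q6+Q1: time 3+2+3=8, value 4+26+12=42
Best: 44 marks.

44 marks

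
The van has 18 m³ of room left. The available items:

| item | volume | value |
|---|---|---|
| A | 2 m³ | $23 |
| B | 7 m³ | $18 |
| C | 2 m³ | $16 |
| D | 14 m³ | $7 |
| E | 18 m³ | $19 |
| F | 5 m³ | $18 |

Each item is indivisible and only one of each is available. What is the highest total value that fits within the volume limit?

This is a 0/1 knapsack; check combinations near the capacity.
- A+B+C+F: volume 2+7+2+5=16, value 23+18+16+18=75
- A+B+F: volume 2+7+5=14, value 23+18+18=59
- A+C+F: volume 2+2+5=9, value 23+16+18=57
Best: $75.

$75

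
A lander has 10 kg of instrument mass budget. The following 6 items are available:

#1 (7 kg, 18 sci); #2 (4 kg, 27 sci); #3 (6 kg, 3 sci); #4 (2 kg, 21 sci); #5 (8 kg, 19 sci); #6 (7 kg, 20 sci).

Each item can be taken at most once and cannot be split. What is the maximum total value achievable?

48 sci

This is a 0/1 knapsack; check combinations near the capacity.
- #2+#4: mass 4+2=6, value 27+21=48
- #4+#6: mass 2+7=9, value 21+20=41
- #4+#5: mass 2+8=10, value 21+19=40
Best: 48 sci.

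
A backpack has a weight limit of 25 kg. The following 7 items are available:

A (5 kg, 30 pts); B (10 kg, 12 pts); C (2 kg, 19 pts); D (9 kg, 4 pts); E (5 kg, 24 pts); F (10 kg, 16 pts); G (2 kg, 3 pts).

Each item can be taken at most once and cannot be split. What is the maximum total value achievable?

92 pts

Check high-value combinations within 25 kg:
- A+C+E+F+G: weight 5+2+5+10+2=24, value 30+19+24+16+3=92
- A+C+E+F: weight 5+2+5+10=22, value 30+19+24+16=89
- A+B+C+E+G: weight 5+10+2+5+2=24, value 30+12+19+24+3=88
- A+B+C+E: weight 5+10+2+5=22, value 30+12+19+24=85
- A+C+D+E+G: weight 5+2+9+5+2=23, value 30+19+4+24+3=80
Best: 92 pts.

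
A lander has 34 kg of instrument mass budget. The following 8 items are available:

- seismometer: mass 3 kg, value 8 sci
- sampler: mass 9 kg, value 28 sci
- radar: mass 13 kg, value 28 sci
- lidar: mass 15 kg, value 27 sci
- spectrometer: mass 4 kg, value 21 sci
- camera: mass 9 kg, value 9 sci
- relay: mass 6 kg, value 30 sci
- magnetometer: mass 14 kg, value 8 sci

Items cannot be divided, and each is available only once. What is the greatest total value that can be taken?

107 sci

Check high-value combinations within 34 kg:
- sampler+radar+spectrometer+relay: mass 9+13+4+6=32, value 28+28+21+30=107
- sampler+lidar+spectrometer+relay: mass 9+15+4+6=34, value 28+27+21+30=106
- seismometer+sampler+spectrometer+camera+relay: mass 3+9+4+9+6=31, value 8+28+21+9+30=96
Best: 107 sci.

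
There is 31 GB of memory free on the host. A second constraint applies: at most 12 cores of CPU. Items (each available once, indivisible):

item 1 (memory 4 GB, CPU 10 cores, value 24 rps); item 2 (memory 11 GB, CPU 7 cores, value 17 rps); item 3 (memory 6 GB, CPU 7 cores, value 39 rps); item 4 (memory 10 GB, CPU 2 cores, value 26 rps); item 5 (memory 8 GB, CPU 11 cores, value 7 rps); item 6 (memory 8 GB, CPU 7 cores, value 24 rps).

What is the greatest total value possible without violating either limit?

65 rps

Feasible sets respecting both limits:
- item 3+item 4: memory 16, CPU 9, value 65
- item 1+item 4: memory 14, CPU 12, value 50
- item 4+item 6: memory 18, CPU 9, value 50
- item 2+item 4: memory 21, CPU 9, value 43
Best: 65 rps.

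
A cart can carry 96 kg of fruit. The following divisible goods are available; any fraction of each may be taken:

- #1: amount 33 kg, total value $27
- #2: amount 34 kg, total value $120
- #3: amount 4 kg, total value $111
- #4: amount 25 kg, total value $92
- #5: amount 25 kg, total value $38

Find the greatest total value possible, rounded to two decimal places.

Take in order of value per unit:
- #3 (111/4 per unit): all 4 → value 111, running total 111.00
- #4 (92/25 per unit): all 25 → value 92, running total 203.00
- #2 (120/34 per unit): all 34 → value 120, running total 323.00
- #5 (38/25 per unit): all 25 → value 38, running total 361.00
- #1 (27/33 per unit): 8 of 33 → value 8×27/33 = 6.5455, running total 367.55
Total 367.55.

367.55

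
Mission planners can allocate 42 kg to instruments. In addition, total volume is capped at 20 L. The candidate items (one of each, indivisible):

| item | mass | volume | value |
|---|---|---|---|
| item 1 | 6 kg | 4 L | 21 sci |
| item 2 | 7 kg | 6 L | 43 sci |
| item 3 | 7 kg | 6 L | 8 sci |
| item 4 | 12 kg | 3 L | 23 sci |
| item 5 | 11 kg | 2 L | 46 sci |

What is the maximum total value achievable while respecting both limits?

133 sci

Feasible sets respecting both limits:
- item 1+item 2+item 4+item 5: mass 36, volume 15, value 133
- item 2+item 3+item 4+item 5: mass 37, volume 17, value 120
- item 1+item 2+item 3+item 5: mass 31, volume 18, value 118
Best: 133 sci.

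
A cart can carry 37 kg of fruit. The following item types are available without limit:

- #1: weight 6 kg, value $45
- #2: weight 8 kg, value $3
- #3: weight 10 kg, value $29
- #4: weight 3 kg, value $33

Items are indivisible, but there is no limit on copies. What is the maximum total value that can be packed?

$396

Best value-per-unit is #4 at 33/3, and filling with it alone uses weight 12×3=36. No mix of the others beats 12×33 = 396.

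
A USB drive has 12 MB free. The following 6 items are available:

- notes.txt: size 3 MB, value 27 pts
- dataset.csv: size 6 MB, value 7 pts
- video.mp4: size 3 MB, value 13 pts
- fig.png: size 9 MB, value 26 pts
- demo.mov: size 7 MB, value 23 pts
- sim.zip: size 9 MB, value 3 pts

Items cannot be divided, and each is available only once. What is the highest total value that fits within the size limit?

53 pts

Check high-value combinations within 12 MB:
- notes.txt+fig.png: size 3+9=12, value 27+26=53
- notes.txt+demo.mov: size 3+7=10, value 27+23=50
- notes.txt+dataset.csv+video.mp4: size 3+6+3=12, value 27+7+13=47
- notes.txt+video.mp4: size 3+3=6, value 27+13=40
- video.mp4+fig.png: size 3+9=12, value 13+26=39
Best: 53 pts.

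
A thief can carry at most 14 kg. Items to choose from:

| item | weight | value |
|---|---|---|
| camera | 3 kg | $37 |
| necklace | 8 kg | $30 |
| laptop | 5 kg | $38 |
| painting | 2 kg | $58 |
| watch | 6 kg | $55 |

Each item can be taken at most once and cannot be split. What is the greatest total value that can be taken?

Check high-value combinations within 14 kg:
- laptop+painting+watch: weight 5+2+6=13, value 38+58+55=151
- camera+painting+watch: weight 3+2+6=11, value 37+58+55=150
- camera+laptop+painting: weight 3+5+2=10, value 37+38+58=133
- camera+laptop+watch: weight 3+5+6=14, value 37+38+55=130
- camera+necklace+painting: weight 3+8+2=13, value 37+30+58=125
Best: $151.

$151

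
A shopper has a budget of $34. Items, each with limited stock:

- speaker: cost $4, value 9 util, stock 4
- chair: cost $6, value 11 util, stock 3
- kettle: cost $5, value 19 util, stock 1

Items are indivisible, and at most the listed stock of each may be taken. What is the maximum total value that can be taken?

77 util

Best selections within cost 34 and stock limits:
- 4×speaker + 2×chair + 1×kettle: cost 33, value 77
- 2×speaker + 3×chair + 1×kettle: cost 31, value 70
Best: 77 util.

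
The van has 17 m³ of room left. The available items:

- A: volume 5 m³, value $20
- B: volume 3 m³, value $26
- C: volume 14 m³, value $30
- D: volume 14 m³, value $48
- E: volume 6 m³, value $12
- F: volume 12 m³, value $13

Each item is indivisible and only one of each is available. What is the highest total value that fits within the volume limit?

Check high-value combinations within 17 m³:
- B+D: volume 3+14=17, value 26+48=74
- A+B+E: volume 5+3+6=14, value 20+26+12=58
- B+C: volume 3+14=17, value 26+30=56
- D: volume 14, value 48
- A+B: volume 5+3=8, value 20+26=46
Best: $74.

$74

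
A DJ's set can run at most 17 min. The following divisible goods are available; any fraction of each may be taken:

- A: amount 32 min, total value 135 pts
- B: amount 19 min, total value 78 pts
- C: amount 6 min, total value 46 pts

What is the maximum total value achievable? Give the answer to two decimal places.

92.41

Take in order of value per unit:
- C (46/6 per unit): all 6 → value 46, running total 46.00
- A (135/32 per unit): 11 of 32 → value 11×135/32 = 46.4063, running total 92.41
Total 92.41.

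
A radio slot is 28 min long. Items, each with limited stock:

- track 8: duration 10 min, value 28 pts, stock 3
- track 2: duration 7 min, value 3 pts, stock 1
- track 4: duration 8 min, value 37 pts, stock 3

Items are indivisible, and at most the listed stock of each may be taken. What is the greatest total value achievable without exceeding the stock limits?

Best selections within duration 28 and stock limits:
- 3×track 4: duration 24, value 111
- 1×track 8 + 2×track 4: duration 26, value 102
- 2×track 8 + 1×track 4: duration 28, value 93
- 1×track 2 + 2×track 4: duration 23, value 77
Best: 111 pts.

111 pts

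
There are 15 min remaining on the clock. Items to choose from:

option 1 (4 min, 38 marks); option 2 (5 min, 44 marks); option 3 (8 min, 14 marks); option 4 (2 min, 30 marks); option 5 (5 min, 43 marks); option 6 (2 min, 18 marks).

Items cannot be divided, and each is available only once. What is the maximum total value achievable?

This is a 0/1 knapsack; check combinations near the capacity.
- option 2+option 4+option 5+option 6: time 5+2+5+2=14, value 44+30+43+18=135
- option 1+option 2+option 4+option 6: time 4+5+2+2=13, value 38+44+30+18=130
- option 1+option 4+option 5+option 6: time 4+2+5+2=13, value 38+30+43+18=129
Best: 135 marks.

135 marks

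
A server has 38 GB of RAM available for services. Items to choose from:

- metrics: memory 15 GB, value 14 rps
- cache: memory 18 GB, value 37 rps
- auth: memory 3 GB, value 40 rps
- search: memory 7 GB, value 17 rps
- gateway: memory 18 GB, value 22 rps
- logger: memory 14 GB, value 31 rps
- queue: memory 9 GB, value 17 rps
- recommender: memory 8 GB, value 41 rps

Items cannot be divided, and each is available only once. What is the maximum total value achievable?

Check high-value combinations within 38 GB:
- cache+auth+search+recommender: memory 18+3+7+8=36, value 37+40+17+41=135
- cache+auth+queue+recommender: memory 18+3+9+8=38, value 37+40+17+41=135
- auth+search+logger+recommender: memory 3+7+14+8=32, value 40+17+31+41=129
- auth+logger+queue+recommender: memory 3+14+9+8=34, value 40+31+17+41=129
Best: 135 rps.

135 rps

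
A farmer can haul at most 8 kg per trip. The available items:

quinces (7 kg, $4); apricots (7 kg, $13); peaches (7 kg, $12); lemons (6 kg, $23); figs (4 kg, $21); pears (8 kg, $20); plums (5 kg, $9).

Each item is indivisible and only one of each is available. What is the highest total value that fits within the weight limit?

This is a 0/1 knapsack; check combinations near the capacity.
- lemons: weight 6, value 23
- figs: weight 4, value 21
- pears: weight 8, value 20
- apricots: weight 7, value 13
- peaches: weight 7, value 12
Best: $23.

$23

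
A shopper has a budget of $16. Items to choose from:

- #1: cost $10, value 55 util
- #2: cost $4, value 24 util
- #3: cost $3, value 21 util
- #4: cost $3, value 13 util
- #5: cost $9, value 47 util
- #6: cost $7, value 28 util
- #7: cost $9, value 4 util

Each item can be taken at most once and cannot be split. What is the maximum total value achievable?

This is a 0/1 knapsack; check combinations near the capacity.
- #2+#3+#5: cost 4+3+9=16, value 24+21+47=92
- #1+#3+#4: cost 10+3+3=16, value 55+21+13=89
- #2+#4+#5: cost 4+3+9=16, value 24+13+47=84
- #3+#4+#5: cost 3+3+9=15, value 21+13+47=81
- #1+#2: cost 10+4=14, value 55+24=79
Best: 92 util.

92 util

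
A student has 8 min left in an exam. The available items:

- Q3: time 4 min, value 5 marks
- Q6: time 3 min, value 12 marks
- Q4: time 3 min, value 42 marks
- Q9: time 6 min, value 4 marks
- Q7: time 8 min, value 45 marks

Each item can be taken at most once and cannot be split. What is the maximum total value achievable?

Check high-value combinations within 8 min:
- Q6+Q4: time 3+3=6, value 12+42=54
- Q3+Q4: time 4+3=7, value 5+42=47
- Q7: time 8, value 45
Best: 54 marks.

54 marks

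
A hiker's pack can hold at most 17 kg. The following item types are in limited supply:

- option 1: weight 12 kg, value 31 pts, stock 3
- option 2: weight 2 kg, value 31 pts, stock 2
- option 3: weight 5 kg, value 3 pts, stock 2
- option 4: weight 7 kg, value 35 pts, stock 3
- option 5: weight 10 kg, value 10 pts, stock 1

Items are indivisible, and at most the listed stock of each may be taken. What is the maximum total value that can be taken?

Top feasible selections:
- 1×option 2 + 2×option 4: weight 16, value 101
- 2×option 2 + 1×option 3 + 1×option 4: weight 16, value 100
- 2×option 2 + 1×option 4: weight 11, value 97
- 1×option 1 + 2×option 2: weight 16, value 93
Best: 101 pts.

101 pts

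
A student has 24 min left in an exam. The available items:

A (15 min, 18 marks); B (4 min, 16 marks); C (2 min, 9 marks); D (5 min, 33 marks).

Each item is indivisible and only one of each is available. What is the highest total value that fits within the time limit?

67 marks

Check high-value combinations within 24 min:
- A+B+D: time 15+4+5=24, value 18+16+33=67
- A+C+D: time 15+2+5=22, value 18+9+33=60
- B+C+D: time 4+2+5=11, value 16+9+33=58
Best: 67 marks.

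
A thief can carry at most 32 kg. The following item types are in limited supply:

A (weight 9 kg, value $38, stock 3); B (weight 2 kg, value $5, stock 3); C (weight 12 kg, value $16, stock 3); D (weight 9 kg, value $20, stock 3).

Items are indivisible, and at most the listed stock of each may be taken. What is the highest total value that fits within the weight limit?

$124

Best selections within weight 32 and stock limits:
- 3×A + 2×B: weight 31, value 124
- 3×A + 1×B: weight 29, value 119
Best: $124.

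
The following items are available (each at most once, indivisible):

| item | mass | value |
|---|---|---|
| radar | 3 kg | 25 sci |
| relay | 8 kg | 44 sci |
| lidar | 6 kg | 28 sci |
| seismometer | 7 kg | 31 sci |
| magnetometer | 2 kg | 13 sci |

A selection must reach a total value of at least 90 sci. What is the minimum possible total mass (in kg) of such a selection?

17

Subsets with value ≥ 90, sorted by total mass:
- radar+relay+lidar: mass 17, value 97
- radar+relay+seismometer: mass 18, value 100
- radar+lidar+seismometer+magnetometer: mass 18, value 97
- radar+relay+lidar+magnetometer: mass 19, value 110
Minimum mass: 17 kg.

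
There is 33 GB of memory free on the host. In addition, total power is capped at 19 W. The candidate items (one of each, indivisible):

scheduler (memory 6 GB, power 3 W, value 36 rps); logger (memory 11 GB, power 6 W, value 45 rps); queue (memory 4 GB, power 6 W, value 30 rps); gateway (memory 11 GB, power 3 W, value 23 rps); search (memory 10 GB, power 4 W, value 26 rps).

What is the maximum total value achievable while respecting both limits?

137 rps

Feasible sets respecting both limits:
- scheduler+logger+queue+search: memory 31, power 19, value 137
- scheduler+logger+queue+gateway: memory 32, power 18, value 134
- scheduler+queue+gateway+search: memory 31, power 16, value 115
- scheduler+logger+queue: memory 21, power 15, value 111
Best: 137 rps.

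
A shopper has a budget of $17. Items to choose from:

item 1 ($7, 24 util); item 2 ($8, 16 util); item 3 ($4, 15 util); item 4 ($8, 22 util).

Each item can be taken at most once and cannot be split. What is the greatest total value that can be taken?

Check high-value combinations within $17:
- item 1+item 4: cost 7+8=15, value 24+22=46
- item 1+item 2: cost 7+8=15, value 24+16=40
- item 1+item 3: cost 7+4=11, value 24+15=39
Best: 46 util.

46 util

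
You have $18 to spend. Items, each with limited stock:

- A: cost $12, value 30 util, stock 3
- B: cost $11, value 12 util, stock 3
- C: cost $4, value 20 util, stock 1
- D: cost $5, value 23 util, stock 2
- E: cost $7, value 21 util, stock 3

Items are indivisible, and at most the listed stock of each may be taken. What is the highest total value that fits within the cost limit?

Top feasible selections:
- 2×D + 1×E: cost 17, value 67
- 1×C + 2×D: cost 14, value 66
- 1×C + 1×D + 1×E: cost 16, value 64
- 1×C + 2×E: cost 18, value 62
Best: 67 util.

67 util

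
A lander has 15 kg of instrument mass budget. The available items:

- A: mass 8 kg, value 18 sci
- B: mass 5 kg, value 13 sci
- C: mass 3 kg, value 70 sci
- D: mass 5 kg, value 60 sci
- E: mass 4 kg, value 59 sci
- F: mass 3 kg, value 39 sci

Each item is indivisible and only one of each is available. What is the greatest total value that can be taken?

Check high-value combinations within 15 kg:
- C+D+E+F: mass 3+5+4+3=15, value 70+60+59+39=228
- C+D+E: mass 3+5+4=12, value 70+60+59=189
- B+C+E+F: mass 5+3+4+3=15, value 13+70+59+39=181
Best: 228 sci.

228 sci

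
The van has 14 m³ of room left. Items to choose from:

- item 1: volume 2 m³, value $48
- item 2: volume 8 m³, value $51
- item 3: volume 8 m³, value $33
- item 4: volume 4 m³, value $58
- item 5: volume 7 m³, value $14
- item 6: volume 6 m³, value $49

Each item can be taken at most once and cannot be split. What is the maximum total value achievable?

$157

Check high-value combinations within 14 m³:
- item 1+item 2+item 4: volume 2+8+4=14, value 48+51+58=157
- item 1+item 4+item 6: volume 2+4+6=12, value 48+58+49=155
- item 1+item 3+item 4: volume 2+8+4=14, value 48+33+58=139
- item 1+item 4+item 5: volume 2+4+7=13, value 48+58+14=120
- item 2+item 4: volume 8+4=12, value 51+58=109
Best: $157.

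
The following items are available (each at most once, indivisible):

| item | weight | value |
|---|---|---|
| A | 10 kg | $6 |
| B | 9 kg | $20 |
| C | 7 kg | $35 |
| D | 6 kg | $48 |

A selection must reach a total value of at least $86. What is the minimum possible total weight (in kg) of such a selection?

Subsets with value ≥ 86, sorted by total weight:
- B+C+D: weight 22, value 103
- A+C+D: weight 23, value 89
- A+B+C+D: weight 32, value 109
Minimum weight: 22 kg.

22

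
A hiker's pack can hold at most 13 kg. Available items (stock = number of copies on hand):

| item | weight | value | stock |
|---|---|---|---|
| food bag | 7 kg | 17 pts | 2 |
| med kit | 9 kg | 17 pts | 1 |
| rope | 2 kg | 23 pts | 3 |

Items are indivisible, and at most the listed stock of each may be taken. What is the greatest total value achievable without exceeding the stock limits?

86 pts

Top feasible selections:
- 1×food bag + 3×rope: weight 13, value 86
- 3×rope: weight 6, value 69
- 1×food bag + 2×rope: weight 11, value 63
Best: 86 pts.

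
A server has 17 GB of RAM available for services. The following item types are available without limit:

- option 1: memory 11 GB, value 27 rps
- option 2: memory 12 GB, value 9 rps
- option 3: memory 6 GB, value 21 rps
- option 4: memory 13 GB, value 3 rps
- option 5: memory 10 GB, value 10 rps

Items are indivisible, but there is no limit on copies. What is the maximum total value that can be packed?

48 rps

Best value-per-unit is option 3 at 21/6; filling with it alone gives 2×21 = 42.
Optimal mix: 1×option 1 + 1×option 3 → memory 17, value 48.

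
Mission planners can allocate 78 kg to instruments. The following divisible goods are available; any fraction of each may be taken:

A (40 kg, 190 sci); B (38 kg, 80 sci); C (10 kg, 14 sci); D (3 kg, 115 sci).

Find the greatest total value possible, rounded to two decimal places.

378.68

Take in order of value per unit:
- D (115/3 per unit): all 3 → value 115, running total 115.00
- A (190/40 per unit): all 40 → value 190, running total 305.00
- B (80/38 per unit): 35 of 38 → value 35×80/38 = 73.6842, running total 378.68
Total 378.68.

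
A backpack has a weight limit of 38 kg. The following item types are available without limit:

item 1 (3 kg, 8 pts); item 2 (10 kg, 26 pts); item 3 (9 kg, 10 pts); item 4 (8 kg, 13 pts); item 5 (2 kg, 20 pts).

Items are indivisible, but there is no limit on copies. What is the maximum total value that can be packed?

Best value-per-unit is item 5 at 20/2, and filling with it alone uses weight 19×2=38. No mix of the others beats 19×20 = 380.

380 pts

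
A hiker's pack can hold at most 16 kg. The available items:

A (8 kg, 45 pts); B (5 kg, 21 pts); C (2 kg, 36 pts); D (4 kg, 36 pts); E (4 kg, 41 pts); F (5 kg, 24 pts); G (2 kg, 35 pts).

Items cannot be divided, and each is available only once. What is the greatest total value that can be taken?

157 pts

Check high-value combinations within 16 kg:
- A+C+E+G: weight 8+2+4+2=16, value 45+36+41+35=157
- A+C+D+G: weight 8+2+4+2=16, value 45+36+36+35=152
- C+D+E+G: weight 2+4+4+2=12, value 36+36+41+35=148
- C+D+E+F: weight 2+4+4+5=15, value 36+36+41+24=137
Best: 157 pts.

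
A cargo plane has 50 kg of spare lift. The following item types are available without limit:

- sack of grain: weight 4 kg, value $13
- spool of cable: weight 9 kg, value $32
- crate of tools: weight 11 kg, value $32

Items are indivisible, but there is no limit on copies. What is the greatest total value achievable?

$173

Best value-per-unit is spool of cable at 32/9; filling with it alone gives 5×32 = 160.
Optimal mix: 1×sack of grain + 5×spool of cable → weight 49, value 173.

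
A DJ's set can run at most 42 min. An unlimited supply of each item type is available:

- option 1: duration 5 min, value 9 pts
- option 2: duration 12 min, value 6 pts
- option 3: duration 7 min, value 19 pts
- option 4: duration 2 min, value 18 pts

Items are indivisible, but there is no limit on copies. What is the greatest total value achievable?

378 pts

Best value-per-unit is option 4 at 18/2, and filling with it alone uses duration 21×2=42. No mix of the others beats 21×18 = 378.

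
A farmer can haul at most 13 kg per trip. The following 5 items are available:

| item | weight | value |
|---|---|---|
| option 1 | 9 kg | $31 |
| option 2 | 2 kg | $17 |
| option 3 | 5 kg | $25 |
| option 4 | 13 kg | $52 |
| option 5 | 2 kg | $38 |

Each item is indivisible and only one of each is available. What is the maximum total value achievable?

Check high-value combinations within 13 kg:
- option 1+option 2+option 5: weight 9+2+2=13, value 31+17+38=86
- option 2+option 3+option 5: weight 2+5+2=9, value 17+25+38=80
- option 1+option 5: weight 9+2=11, value 31+38=69
- option 3+option 5: weight 5+2=7, value 25+38=63
Best: $86.

$86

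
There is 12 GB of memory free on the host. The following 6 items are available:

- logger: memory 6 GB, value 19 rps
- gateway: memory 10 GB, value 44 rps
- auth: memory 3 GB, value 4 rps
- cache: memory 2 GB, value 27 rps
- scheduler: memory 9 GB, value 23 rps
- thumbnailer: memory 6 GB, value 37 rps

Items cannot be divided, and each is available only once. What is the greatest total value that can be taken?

Check high-value combinations within 12 GB:
- gateway+cache: memory 10+2=12, value 44+27=71
- auth+cache+thumbnailer: memory 3+2+6=11, value 4+27+37=68
- cache+thumbnailer: memory 2+6=8, value 27+37=64
Best: 71 rps.

71 rps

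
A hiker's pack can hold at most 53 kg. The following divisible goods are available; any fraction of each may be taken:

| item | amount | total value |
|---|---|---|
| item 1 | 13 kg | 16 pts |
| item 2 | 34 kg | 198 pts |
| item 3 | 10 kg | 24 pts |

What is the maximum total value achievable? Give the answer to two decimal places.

233.08

Take in order of value per unit:
- item 2 (198/34 per unit): all 34 → value 198, running total 198.00
- item 3 (24/10 per unit): all 10 → value 24, running total 222.00
- item 1 (16/13 per unit): 9 of 13 → value 9×16/13 = 11.0769, running total 233.08
Total 233.08.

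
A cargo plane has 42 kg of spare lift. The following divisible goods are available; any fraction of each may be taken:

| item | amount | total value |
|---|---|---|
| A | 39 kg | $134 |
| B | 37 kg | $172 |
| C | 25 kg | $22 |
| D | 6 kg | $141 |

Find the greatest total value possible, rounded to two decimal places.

308.35

Take in order of value per unit:
- D (141/6 per unit): all 6 → value 141, running total 141.00
- B (172/37 per unit): 36 of 37 → value 36×172/37 = 167.3514, running total 308.35
Total 308.35.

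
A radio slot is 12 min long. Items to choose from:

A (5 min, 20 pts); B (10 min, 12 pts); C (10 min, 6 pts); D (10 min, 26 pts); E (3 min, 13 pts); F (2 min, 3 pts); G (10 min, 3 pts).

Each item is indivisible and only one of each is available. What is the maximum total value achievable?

36 pts

Check high-value combinations within 12 min:
- A+E+F: duration 5+3+2=10, value 20+13+3=36
- A+E: duration 5+3=8, value 20+13=33
- D+F: duration 10+2=12, value 26+3=29
Best: 36 pts.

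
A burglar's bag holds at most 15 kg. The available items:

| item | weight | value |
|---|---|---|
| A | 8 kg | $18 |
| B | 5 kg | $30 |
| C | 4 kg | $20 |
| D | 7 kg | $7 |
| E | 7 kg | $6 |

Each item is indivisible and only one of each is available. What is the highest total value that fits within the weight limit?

$50

Check high-value combinations within 15 kg:
- B+C: weight 5+4=9, value 30+20=50
- A+B: weight 8+5=13, value 18+30=48
- A+C: weight 8+4=12, value 18+20=38
- B+D: weight 5+7=12, value 30+7=37
Best: $50.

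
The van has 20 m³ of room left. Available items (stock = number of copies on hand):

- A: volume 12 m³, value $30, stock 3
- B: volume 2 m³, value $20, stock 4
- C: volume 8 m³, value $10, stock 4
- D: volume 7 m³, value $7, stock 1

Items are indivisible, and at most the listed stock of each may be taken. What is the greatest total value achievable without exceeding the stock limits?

$110

Top feasible selections:
- 1×A + 4×B: volume 20, value 110
- 4×B + 1×C: volume 16, value 90
Best: $110.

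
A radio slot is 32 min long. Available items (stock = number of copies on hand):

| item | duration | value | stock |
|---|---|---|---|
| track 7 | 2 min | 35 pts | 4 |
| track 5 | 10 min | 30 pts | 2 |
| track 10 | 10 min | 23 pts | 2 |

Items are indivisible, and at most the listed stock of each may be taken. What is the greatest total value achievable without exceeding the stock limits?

Top feasible selections:
- 4×track 7 + 2×track 5: duration 28, value 200
- 4×track 7 + 1×track 5 + 1×track 10: duration 28, value 193
Best: 200 pts.

200 pts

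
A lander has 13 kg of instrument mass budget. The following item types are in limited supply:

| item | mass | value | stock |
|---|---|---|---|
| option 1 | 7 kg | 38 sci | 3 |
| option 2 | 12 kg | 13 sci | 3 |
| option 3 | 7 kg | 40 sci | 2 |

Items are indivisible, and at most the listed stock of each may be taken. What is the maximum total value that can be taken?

40 sci

Best selections within mass 13 and stock limits:
- 1×option 3: mass 7, value 40
- 1×option 1: mass 7, value 38
- 1×option 2: mass 12, value 13
Best: 40 sci.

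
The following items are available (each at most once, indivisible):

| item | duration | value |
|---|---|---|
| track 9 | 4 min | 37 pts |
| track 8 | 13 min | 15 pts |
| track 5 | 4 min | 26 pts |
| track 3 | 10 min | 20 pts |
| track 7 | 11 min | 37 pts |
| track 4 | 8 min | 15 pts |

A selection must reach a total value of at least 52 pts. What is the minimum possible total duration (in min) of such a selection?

8

Subsets with value ≥ 52, sorted by total duration:
- track 9+track 5: duration 8, value 63
- track 9+track 4: duration 12, value 52
- track 9+track 3: duration 14, value 57
- track 9+track 7: duration 15, value 74
Minimum duration: 8 min.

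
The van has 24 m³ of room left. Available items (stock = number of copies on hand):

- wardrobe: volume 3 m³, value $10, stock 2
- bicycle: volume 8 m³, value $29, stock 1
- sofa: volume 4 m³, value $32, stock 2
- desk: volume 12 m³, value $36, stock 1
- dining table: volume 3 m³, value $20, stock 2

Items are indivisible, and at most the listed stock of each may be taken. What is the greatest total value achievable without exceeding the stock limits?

$133

Top feasible selections:
- 1×bicycle + 2×sofa + 2×dining table: volume 22, value 133
- 2×wardrobe + 2×sofa + 2×dining table: volume 20, value 124
- 1×wardrobe + 1×bicycle + 2×sofa + 1×dining table: volume 22, value 123
- 2×wardrobe + 1×bicycle + 1×sofa + 2×dining table: volume 24, value 121
Best: $133.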